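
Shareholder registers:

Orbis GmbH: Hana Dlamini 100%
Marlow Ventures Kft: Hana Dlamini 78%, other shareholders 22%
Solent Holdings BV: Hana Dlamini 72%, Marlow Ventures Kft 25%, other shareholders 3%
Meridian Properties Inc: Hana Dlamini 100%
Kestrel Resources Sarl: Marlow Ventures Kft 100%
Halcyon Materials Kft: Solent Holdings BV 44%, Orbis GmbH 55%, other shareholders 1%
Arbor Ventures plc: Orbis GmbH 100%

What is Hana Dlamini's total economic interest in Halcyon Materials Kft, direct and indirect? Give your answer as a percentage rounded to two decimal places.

95.26%

Hana reaches Halcyon along 3 paths.
Via Solent: 72% × 44% = 31.68%.
Via Marlow → Solent: 78% × 25% × 44% = 8.58%.
Via Orbis: 100% × 55% = 55%.
Total: 31.68% + 8.58% + 55% = 95.26%.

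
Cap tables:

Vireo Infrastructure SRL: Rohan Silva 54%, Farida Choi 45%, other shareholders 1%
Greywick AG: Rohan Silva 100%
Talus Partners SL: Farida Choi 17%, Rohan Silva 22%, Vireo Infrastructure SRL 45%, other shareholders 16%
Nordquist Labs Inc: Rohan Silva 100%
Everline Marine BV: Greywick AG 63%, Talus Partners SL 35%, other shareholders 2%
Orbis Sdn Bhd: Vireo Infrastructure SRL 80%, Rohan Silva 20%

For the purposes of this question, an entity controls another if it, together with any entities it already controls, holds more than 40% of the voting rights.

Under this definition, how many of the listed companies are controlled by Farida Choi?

3

Farida holds 45% of Vireo, so Farida controls Vireo.
Farida and Vireo together hold 17% + 45% = 62% of Talus, so Farida controls Talus.
Vireo holds 80% of Orbis, so Farida controls Orbis.
No other company's threshold is met.
Farida controls 3 companies.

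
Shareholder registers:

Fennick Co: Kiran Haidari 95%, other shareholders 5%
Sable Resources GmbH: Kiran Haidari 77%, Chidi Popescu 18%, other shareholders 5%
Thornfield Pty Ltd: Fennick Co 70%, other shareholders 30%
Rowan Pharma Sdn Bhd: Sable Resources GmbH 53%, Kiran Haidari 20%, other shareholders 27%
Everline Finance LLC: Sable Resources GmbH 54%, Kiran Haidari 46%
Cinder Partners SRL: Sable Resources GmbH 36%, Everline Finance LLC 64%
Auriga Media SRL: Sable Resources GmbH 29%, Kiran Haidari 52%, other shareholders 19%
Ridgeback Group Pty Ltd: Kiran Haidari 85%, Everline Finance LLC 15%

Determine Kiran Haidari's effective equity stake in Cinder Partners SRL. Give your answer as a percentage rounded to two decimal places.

Kiran reaches Cinder along 3 paths.
Via Sable: 77% × 36% = 27.72%.
Via Sable → Everline: 77% × 54% × 64% = 26.6112%.
Via Everline: 46% × 64% = 29.44%.
Total: 27.72% + 26.6112% + 29.44% = 83.7712%.
Rounded: 83.77%.

83.77%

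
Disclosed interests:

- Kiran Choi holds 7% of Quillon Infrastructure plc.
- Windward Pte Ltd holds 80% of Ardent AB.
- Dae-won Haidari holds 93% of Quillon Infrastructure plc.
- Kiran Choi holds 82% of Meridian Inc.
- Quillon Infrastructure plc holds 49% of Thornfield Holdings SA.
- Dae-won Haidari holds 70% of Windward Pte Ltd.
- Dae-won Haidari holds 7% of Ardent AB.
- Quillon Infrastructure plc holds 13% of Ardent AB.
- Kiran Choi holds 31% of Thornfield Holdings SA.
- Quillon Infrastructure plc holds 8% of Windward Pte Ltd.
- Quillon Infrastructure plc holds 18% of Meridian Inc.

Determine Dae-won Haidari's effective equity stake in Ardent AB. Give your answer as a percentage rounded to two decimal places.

Dae-won reaches Ardent along 4 paths.
Via Windward: 70% × 80% = 56%.
Via Quillon → Windward: 93% × 8% × 80% = 5.952%.
Direct stake: 7% = 7%.
Via Quillon: 93% × 13% = 12.09%.
Total: 56% + 5.952% + 7% + 12.09% = 81.042%.
Rounded: 81.04%.

81.04%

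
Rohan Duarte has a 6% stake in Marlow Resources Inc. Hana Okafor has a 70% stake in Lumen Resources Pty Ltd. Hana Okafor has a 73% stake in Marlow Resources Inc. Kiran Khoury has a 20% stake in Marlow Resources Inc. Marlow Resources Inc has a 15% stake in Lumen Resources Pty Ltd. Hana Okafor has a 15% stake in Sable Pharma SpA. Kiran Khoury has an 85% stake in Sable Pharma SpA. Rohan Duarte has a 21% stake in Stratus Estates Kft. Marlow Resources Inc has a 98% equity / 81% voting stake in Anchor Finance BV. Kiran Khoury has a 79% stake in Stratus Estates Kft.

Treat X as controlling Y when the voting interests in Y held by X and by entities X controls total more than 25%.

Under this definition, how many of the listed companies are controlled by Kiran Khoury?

Kiran holds 79% of Stratus, so Kiran controls Stratus.
Kiran holds 85% of Sable, so Kiran controls Sable.
No other company's threshold is met.
Kiran controls 2 companies.

2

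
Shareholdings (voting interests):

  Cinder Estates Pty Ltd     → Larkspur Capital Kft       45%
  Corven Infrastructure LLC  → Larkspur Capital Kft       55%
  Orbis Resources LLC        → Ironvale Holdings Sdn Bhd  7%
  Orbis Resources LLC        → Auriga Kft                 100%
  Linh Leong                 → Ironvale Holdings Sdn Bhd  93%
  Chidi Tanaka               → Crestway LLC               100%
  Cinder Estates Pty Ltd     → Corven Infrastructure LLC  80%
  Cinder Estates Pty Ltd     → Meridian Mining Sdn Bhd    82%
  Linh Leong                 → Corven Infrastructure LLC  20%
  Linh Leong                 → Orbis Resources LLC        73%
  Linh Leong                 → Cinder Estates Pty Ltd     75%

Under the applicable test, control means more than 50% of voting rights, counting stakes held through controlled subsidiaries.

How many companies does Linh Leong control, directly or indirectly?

Linh holds 75% of Cinder, so Linh controls Cinder.
Cinder holds 82% of Meridian, so Linh controls Meridian.
Linh and Cinder together hold 20% + 80% = 100% of Corven, so Linh controls Corven.
Linh holds 73% of Orbis, so Linh controls Orbis.
Orbis holds 100% of Auriga, so Linh controls Auriga.
Orbis and Linh together hold 7% + 93% = 100% of Ironvale, so Linh controls Ironvale.
Corven and Cinder together hold 55% + 45% = 100% of Larkspur, so Linh controls Larkspur.
No other company's threshold is met.
Linh controls 7 companies.

7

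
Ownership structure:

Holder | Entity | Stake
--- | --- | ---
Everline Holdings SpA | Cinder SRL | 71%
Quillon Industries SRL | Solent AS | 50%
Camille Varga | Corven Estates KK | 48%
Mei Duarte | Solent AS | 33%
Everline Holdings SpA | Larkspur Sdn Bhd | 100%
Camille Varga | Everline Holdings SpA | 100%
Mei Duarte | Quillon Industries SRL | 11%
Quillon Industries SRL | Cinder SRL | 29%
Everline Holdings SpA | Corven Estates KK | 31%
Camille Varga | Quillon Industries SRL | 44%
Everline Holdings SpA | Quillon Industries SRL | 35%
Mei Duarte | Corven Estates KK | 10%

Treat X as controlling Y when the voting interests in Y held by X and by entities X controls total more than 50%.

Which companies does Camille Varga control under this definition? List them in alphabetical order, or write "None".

Camille holds 100% of Everline, so Camille controls Everline.
Camille and Everline together hold 44% + 35% = 79% of Quillon, so Camille controls Quillon.
Camille and Everline together hold 48% + 31% = 79% of Corven, so Camille controls Corven.
Everline holds 100% of Larkspur, so Camille controls Larkspur.
Everline and Quillon together hold 71% + 29% = 100% of Cinder, so Camille controls Cinder.
No other company's threshold is met.

Cinder SRL, Corven Estates KK, Everline Holdings SpA, Larkspur Sdn Bhd, Quillon Industries SRL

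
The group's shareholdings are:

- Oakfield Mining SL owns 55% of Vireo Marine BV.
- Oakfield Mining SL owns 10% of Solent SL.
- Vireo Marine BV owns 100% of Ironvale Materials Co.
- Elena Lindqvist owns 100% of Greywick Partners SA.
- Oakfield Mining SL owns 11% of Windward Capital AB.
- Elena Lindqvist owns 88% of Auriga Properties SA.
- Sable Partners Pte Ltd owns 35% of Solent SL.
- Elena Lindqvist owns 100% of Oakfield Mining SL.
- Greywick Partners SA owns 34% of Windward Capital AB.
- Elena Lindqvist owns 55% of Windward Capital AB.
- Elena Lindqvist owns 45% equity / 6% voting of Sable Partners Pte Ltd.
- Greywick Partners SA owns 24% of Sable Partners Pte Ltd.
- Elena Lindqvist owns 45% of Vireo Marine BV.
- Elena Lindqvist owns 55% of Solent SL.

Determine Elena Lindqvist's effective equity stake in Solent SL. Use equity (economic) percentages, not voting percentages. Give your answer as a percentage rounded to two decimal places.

Elena reaches Solent along 4 paths.
Via Greywick → Sable: 100% × 24% × 35% = 8.4%.
Via Sable: 45% × 35% = 15.75%.
Direct stake: 55% = 55%.
Via Oakfield: 100% × 10% = 10%.
Total: 8.4% + 15.75% + 55% + 10% = 89.15%.

89.15%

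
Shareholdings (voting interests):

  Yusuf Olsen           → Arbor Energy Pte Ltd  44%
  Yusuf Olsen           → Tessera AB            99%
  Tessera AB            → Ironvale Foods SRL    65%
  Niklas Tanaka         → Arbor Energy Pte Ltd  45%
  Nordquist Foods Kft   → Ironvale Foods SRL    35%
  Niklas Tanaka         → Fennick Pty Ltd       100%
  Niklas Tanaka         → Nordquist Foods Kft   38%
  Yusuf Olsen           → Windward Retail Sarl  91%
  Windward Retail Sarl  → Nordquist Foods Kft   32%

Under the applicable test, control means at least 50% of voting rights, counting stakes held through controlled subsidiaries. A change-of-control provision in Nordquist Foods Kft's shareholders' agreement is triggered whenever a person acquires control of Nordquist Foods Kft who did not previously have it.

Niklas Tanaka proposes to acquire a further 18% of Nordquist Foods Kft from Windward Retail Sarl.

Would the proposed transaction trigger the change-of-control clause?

Yes

The purchase adds only to Niklas's holdings (Windward's stake shrinks), so Niklas is the only person who could newly come to control Nordquist.
Niklas holds 100% of Fennick, so Niklas controls Fennick.
In Nordquist, Niklas's side holds only 38%, not ≥ 50%.
So before the transaction, Niklas does not control Nordquist.
After the purchase, Niklas's direct stake in Nordquist rises to 38% + 18% = 56%, and Windward's stake falls to 14%.
Niklas holds 56% of Nordquist, so Niklas controls Nordquist.
Niklas did not control Nordquist before and does after, so the clause is triggered.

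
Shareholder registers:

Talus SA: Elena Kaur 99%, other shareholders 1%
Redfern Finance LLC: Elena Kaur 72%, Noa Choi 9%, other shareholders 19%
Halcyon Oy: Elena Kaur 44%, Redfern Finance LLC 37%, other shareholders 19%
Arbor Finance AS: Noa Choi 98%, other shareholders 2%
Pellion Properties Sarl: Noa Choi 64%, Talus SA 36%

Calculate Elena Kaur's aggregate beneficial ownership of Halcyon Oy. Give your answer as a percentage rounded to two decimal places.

Elena reaches Halcyon along 2 paths.
Direct stake: 44% = 44%.
Via Redfern: 72% × 37% = 26.64%.
Total: 44% + 26.64% = 70.64%.

70.64%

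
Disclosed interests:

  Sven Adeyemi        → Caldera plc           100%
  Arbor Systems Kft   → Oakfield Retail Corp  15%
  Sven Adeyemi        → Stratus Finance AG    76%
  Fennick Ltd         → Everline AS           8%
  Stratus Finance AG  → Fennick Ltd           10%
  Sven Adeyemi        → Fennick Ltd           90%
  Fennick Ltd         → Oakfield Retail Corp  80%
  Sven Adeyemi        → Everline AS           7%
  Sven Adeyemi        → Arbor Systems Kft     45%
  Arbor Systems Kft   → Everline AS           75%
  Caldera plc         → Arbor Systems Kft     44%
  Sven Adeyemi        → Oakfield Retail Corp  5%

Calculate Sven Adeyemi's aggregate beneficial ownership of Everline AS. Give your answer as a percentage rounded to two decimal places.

81.56%

Sven reaches Everline along 5 paths.
Direct stake: 7% = 7%.
Via Fennick: 90% × 8% = 7.2%.
Via Stratus → Fennick: 76% × 10% × 8% = 0.608%.
Via Caldera → Arbor: 100% × 44% × 75% = 33%.
Via Arbor: 45% × 75% = 33.75%.
Total: 7% + 7.2% + 0.608% + 33% + 33.75% = 81.558%.
Rounded: 81.56%.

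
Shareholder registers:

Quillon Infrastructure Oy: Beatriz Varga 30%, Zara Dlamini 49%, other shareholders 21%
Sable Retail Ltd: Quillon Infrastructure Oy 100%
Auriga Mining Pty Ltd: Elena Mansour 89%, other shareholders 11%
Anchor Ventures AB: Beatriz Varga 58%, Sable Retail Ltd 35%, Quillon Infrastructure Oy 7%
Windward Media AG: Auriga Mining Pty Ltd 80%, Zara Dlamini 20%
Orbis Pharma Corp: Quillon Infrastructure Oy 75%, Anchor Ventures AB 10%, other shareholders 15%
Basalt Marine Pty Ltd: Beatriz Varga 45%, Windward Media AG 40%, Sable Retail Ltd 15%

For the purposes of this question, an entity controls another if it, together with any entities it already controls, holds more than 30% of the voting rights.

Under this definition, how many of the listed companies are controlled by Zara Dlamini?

Zara holds 49% of Quillon, so Zara controls Quillon.
Quillon holds 100% of Sable, so Zara controls Sable.
Sable and Quillon together hold 35% + 7% = 42% of Anchor, so Zara controls Anchor.
Quillon and Anchor together hold 75% + 10% = 85% of Orbis, so Zara controls Orbis.
No other company's threshold is met.
Zara controls 4 companies.

4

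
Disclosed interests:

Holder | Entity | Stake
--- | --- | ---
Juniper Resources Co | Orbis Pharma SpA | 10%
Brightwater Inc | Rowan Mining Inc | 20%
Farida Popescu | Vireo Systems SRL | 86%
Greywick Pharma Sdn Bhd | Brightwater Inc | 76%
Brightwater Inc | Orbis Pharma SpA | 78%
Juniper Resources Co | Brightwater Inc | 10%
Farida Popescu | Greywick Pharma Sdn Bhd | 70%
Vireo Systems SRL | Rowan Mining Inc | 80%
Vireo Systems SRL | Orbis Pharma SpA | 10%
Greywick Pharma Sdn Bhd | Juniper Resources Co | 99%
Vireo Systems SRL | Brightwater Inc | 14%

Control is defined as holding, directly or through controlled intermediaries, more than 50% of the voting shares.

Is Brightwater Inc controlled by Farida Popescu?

Yes

Farida holds 86% of Vireo, so Farida controls Vireo.
Farida holds 70% of Greywick, so Farida controls Greywick.
Greywick holds 99% of Juniper, so Farida controls Juniper.
Greywick and Vireo and Juniper together hold 76% + 14% + 10% = 100% of Brightwater, so Farida controls Brightwater.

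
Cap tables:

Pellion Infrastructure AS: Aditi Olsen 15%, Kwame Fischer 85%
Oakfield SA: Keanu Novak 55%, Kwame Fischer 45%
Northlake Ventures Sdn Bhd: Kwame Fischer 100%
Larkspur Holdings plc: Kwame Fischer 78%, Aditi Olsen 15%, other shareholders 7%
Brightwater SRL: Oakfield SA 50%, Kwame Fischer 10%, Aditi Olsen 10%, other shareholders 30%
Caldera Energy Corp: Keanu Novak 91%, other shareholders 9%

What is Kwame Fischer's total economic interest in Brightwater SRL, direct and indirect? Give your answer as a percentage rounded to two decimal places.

32.50%

Kwame reaches Brightwater along 2 paths.
Via Oakfield: 45% × 50% = 22.5%.
Direct stake: 10% = 10%.
Total: 22.5% + 10% = 32.5%.
Rounded: 32.50%.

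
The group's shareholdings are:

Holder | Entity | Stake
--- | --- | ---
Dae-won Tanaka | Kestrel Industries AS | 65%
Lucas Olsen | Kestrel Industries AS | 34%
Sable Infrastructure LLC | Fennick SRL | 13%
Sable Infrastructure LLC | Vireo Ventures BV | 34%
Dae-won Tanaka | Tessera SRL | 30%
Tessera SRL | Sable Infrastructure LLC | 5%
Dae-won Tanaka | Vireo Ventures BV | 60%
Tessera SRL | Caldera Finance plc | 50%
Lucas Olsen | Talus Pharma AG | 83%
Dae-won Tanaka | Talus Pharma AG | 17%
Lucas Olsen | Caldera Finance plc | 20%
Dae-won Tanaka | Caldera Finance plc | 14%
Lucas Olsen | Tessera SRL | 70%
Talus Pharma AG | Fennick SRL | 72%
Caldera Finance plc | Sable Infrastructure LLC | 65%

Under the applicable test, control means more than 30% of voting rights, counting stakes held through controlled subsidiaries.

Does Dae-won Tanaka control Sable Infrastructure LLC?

Dae-won holds 65% of Kestrel, so Dae-won controls Kestrel.
Dae-won holds 60% of Vireo, so Dae-won controls Vireo.
Neither Dae-won nor any entity Dae-won controls holds any voting interest in Sable.
So Dae-won does not control Sable.

No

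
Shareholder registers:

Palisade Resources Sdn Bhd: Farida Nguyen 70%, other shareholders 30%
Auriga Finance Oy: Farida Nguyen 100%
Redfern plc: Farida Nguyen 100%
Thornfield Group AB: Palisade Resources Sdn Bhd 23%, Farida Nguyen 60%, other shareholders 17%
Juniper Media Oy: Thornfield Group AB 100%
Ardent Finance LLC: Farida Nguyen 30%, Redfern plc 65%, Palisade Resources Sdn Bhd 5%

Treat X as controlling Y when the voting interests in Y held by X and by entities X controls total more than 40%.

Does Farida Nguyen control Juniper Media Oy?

Yes

Farida holds 70% of Palisade, so Farida controls Palisade.
Palisade and Farida together hold 23% + 60% = 83% of Thornfield, so Farida controls Thornfield.
Thornfield holds 100% of Juniper, so Farida controls Juniper.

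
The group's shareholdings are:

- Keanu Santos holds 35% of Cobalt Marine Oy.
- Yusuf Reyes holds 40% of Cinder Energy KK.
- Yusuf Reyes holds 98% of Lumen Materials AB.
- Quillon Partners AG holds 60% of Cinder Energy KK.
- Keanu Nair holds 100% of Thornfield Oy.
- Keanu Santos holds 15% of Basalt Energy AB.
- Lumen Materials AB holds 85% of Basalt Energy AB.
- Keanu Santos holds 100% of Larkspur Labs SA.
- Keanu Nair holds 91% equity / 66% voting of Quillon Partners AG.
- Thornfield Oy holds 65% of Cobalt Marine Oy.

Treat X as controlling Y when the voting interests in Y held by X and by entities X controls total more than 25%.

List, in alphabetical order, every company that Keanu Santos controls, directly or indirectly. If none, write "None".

Keanu Santos holds 100% of Larkspur, so Keanu Santos controls Larkspur.
Keanu Santos holds 35% of Cobalt, so Keanu Santos controls Cobalt.
No other company's threshold is met.

Cobalt Marine Oy, Larkspur Labs SA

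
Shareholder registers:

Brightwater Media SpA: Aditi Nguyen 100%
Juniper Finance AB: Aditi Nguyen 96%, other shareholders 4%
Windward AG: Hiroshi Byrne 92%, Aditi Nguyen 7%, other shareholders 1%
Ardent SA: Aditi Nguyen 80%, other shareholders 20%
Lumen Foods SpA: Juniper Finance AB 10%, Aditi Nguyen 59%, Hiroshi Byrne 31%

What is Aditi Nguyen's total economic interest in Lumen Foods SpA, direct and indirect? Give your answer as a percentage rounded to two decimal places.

68.60%

Aditi reaches Lumen along 2 paths.
Via Juniper: 96% × 10% = 9.6%.
Direct stake: 59% = 59%.
Total: 9.6% + 59% = 68.6%.
Rounded: 68.60%.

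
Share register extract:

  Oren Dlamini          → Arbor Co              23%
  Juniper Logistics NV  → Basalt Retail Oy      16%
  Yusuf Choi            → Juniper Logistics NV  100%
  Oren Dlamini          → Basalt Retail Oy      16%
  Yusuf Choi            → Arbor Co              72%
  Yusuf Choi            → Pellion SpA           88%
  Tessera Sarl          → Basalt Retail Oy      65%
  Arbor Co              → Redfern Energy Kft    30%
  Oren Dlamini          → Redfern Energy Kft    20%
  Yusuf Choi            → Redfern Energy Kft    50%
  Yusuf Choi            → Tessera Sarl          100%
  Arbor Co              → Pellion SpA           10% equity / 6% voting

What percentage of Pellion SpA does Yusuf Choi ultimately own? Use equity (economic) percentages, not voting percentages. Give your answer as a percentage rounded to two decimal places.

Yusuf reaches Pellion along 2 paths.
Direct stake: 88% = 88%.
Via Arbor: 72% × 10% = 7.2%.
Total: 88% + 7.2% = 95.2%.
Rounded: 95.20%.

95.20%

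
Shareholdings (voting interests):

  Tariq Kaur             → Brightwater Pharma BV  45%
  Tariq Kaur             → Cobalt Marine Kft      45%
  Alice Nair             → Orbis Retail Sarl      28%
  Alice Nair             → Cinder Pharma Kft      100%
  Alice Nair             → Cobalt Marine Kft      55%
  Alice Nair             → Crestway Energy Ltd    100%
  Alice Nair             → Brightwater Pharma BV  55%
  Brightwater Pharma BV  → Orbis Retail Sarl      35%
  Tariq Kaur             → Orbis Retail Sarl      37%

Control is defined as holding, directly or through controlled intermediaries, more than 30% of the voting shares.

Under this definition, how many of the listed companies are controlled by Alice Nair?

5

Alice holds 55% of Brightwater, so Alice controls Brightwater.
Alice holds 55% of Cobalt, so Alice controls Cobalt.
Brightwater and Alice together hold 35% + 28% = 63% of Orbis, so Alice controls Orbis.
Alice holds 100% of Crestway, so Alice controls Crestway.
Alice holds 100% of Cinder, so Alice controls Cinder.
Alice controls 5 companies.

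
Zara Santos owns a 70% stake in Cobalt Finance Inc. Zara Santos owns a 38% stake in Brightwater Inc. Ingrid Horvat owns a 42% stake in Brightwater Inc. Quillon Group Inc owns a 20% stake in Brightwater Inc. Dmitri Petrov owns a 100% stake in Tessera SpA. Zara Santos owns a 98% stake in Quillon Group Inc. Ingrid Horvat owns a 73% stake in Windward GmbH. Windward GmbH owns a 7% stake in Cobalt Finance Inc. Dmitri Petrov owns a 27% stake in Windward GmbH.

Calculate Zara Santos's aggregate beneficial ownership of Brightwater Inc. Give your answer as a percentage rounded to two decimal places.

Zara reaches Brightwater along 2 paths.
Via Quillon: 98% × 20% = 19.6%.
Direct stake: 38% = 38%.
Total: 19.6% + 38% = 57.6%.
Rounded: 57.60%.

57.60%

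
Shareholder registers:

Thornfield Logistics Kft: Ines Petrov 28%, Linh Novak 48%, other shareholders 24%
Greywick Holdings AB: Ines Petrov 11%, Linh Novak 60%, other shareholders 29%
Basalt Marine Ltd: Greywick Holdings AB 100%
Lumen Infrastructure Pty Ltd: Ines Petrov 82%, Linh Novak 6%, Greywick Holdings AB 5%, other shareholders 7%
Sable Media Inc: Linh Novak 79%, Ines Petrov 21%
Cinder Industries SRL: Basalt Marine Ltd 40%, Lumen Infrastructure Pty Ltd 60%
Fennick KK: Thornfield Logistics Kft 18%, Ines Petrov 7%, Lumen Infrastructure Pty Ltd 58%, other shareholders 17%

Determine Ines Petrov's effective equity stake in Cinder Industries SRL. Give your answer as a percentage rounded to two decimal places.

53.93%

Ines reaches Cinder along 3 paths.
Via Greywick → Basalt: 11% × 100% × 40% = 4.4%.
Via Lumen: 82% × 60% = 49.2%.
Via Greywick → Lumen: 11% × 5% × 60% = 0.33%.
Total: 4.4% + 49.2% + 0.33% = 53.93%.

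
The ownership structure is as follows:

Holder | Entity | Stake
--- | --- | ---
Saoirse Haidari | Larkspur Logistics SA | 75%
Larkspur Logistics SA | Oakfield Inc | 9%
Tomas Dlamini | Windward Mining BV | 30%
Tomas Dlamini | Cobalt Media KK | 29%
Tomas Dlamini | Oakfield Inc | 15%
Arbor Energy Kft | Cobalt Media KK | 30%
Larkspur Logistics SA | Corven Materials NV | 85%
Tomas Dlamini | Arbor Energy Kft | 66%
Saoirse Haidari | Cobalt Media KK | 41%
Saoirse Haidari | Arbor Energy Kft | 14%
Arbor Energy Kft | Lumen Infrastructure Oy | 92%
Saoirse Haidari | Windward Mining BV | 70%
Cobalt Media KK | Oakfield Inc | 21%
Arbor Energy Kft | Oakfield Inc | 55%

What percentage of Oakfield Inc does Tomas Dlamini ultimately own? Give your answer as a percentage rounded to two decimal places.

61.55%

Tomas reaches Oakfield along 4 paths.
Direct stake: 15% = 15%.
Via Arbor: 66% × 55% = 36.3%.
Via Arbor → Cobalt: 66% × 30% × 21% = 4.158%.
Via Cobalt: 29% × 21% = 6.09%.
Total: 15% + 36.3% + 4.158% + 6.09% = 61.548%.
Rounded: 61.55%.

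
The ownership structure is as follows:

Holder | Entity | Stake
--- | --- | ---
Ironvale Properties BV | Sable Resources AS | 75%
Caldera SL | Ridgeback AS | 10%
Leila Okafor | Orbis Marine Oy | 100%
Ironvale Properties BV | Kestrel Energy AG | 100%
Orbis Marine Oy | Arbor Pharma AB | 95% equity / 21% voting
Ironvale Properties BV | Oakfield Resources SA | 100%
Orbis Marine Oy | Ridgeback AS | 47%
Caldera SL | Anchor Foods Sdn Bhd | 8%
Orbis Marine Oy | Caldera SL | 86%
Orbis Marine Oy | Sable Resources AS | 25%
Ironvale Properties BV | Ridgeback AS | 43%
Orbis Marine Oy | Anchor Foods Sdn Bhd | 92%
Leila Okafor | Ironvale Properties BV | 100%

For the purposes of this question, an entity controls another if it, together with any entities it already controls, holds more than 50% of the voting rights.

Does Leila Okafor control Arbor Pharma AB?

No

Leila holds 100% of Orbis, so Leila controls Orbis.
Leila holds 100% of Ironvale, so Leila controls Ironvale.
Orbis holds 86% of Caldera, so Leila controls Caldera.
Ironvale and Caldera and Orbis together hold 43% + 10% + 47% = 100% of Ridgeback, so Leila controls Ridgeback.
Ironvale holds 100% of Oakfield, so Leila controls Oakfield.
Ironvale holds 100% of Kestrel, so Leila controls Kestrel.
Caldera and Orbis together hold 8% + 92% = 100% of Anchor, so Leila controls Anchor.
Orbis and Ironvale together hold 25% + 75% = 100% of Sable, so Leila controls Sable.
In Arbor, Leila's side holds only 21%, not > 50%.
So Leila does not control Arbor.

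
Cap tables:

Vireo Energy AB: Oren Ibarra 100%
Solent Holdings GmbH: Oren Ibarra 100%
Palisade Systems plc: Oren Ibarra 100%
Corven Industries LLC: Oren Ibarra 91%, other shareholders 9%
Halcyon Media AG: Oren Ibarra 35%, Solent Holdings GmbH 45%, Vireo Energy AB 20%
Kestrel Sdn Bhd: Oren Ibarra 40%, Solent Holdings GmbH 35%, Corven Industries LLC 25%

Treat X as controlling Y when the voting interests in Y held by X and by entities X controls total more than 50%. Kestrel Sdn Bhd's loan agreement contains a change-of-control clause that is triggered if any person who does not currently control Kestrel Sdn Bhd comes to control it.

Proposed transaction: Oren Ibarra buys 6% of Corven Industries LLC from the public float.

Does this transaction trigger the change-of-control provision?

No

The purchase changes only Oren's holdings, so Oren is the only person who could newly come to control Kestrel.
Oren holds 100% of Solent, so Oren controls Solent.
Oren holds 91% of Corven, so Oren controls Corven.
Oren and Solent and Corven together hold 40% + 35% + 25% = 100% of Kestrel, so Oren controls Kestrel.
So Oren already controls Kestrel before the transaction.
After the purchase, Oren's direct stake in Corven rises to 91% + 6% = 97%.
Oren controlled Kestrel already, so this is not a new person acquiring control; every other person's position is unchanged or reduced.
No new person acquires control, so the clause is not triggered.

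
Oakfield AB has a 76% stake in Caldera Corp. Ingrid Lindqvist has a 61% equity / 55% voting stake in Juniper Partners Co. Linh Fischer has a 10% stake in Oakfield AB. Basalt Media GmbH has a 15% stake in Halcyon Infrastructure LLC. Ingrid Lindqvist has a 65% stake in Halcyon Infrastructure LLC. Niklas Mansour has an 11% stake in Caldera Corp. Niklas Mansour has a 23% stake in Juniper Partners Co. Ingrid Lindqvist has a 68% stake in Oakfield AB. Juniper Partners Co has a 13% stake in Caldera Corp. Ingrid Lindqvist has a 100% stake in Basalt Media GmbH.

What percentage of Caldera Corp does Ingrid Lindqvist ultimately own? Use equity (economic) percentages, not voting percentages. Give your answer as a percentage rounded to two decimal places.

59.61%

Ingrid reaches Caldera along 2 paths.
Via Oakfield: 68% × 76% = 51.68%.
Via Juniper: 61% × 13% = 7.93%.
Total: 51.68% + 7.93% = 59.61%.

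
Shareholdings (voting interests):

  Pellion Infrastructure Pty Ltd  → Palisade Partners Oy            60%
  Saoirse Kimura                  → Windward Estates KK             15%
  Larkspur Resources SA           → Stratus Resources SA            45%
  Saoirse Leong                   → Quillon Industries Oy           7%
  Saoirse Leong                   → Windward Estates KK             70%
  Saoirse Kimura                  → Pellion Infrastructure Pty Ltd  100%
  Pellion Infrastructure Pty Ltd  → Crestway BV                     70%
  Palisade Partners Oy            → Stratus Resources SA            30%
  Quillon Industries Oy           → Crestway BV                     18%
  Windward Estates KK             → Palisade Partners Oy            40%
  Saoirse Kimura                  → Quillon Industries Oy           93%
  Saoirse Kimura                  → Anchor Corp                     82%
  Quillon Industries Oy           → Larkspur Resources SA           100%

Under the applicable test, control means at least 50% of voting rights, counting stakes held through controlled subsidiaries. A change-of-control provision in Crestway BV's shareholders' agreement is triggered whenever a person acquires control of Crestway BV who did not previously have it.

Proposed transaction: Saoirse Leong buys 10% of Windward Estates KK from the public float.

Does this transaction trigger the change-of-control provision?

No

The purchase changes only Saoirse Leong's holdings, so Saoirse Leong is the only person who could newly come to control Crestway.
Saoirse Leong holds 70% of Windward, so Saoirse Leong controls Windward.
Neither Saoirse Leong nor any entity Saoirse Leong controls holds any voting interest in Crestway.
So before the transaction, Saoirse Leong does not control Crestway.
After the purchase, Saoirse Leong's direct stake in Windward rises to 70% + 10% = 80%.
Saoirse Leong holds 80% of Windward, so Saoirse Leong controls Windward.
After the transaction, neither Saoirse Leong nor any entity Saoirse Leong controls holds a voting interest in Crestway, so Saoirse Leong still does not control it.
No new person acquires control, so the clause is not triggered.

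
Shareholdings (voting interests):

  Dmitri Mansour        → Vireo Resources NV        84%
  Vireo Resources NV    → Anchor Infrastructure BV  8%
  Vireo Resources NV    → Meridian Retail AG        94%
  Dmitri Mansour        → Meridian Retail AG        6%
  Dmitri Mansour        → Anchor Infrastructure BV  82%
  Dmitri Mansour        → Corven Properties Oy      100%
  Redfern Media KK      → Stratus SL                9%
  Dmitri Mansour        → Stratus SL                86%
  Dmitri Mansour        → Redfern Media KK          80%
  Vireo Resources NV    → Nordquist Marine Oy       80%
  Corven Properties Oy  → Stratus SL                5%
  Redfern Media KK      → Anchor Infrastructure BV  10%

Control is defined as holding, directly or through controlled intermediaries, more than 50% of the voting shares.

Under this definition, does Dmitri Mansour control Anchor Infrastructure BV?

Yes

Dmitri holds 80% of Redfern, so Dmitri controls Redfern.
Dmitri holds 84% of Vireo, so Dmitri controls Vireo.
Redfern and Vireo and Dmitri together hold 10% + 8% + 82% = 100% of Anchor, so Dmitri controls Anchor.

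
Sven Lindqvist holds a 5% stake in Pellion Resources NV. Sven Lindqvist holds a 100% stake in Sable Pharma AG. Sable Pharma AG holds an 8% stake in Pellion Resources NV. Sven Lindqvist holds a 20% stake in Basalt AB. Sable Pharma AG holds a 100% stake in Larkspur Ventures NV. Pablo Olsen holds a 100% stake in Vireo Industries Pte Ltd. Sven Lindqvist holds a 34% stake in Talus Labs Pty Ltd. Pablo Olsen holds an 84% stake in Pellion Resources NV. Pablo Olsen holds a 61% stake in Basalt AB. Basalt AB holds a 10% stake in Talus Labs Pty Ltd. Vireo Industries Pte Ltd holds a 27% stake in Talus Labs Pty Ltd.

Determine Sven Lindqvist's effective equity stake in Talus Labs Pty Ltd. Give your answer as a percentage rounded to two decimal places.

Sven reaches Talus along 2 paths.
Direct stake: 34% = 34%.
Via Basalt: 20% × 10% = 2%.
Total: 34% + 2% = 36%.
Rounded: 36.00%.

36.00%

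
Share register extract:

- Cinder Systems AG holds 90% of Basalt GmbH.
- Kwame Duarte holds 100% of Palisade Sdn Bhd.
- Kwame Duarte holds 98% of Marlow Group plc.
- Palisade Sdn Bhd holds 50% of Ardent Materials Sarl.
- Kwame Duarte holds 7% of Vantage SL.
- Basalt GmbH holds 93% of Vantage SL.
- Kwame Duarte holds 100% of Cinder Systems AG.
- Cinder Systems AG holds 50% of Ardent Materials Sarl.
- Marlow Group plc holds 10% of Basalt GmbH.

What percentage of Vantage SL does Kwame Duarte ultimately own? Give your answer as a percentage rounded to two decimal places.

Kwame reaches Vantage along 3 paths.
Via Cinder → Basalt: 100% × 90% × 93% = 83.7%.
Via Marlow → Basalt: 98% × 10% × 93% = 9.114%.
Direct stake: 7% = 7%.
Total: 83.7% + 9.114% + 7% = 99.814%.
Rounded: 99.81%.

99.81%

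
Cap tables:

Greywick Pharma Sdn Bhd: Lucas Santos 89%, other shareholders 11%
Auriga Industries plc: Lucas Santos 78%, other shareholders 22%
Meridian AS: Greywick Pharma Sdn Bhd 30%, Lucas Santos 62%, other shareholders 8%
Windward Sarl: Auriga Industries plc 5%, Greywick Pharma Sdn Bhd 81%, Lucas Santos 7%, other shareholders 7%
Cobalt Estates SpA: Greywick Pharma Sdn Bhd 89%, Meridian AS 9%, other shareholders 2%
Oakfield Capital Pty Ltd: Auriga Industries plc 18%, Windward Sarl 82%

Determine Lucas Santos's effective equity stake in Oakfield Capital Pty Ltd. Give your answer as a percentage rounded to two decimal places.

82.09%

Lucas reaches Oakfield along 4 paths.
Via Auriga: 78% × 18% = 14.04%.
Via Auriga → Windward: 78% × 5% × 82% = 3.198%.
Via Greywick → Windward: 89% × 81% × 82% = 59.1138%.
Via Windward: 7% × 82% = 5.74%.
Total: 14.04% + 3.198% + 59.1138% + 5.74% = 82.0918%.
Rounded: 82.09%.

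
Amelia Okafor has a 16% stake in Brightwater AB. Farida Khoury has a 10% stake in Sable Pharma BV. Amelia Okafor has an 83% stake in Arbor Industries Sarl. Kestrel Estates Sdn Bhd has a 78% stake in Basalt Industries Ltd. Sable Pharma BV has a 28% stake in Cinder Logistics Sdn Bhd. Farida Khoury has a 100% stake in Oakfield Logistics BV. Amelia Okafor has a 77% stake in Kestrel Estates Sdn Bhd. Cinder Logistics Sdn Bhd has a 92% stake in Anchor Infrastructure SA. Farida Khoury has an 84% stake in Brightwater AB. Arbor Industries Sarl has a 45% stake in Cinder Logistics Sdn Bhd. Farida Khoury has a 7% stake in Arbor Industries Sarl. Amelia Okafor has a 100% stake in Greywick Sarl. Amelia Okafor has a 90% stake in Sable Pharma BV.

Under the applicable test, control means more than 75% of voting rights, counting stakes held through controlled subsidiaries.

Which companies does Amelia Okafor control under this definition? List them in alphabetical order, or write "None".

Amelia holds 90% of Sable, so Amelia controls Sable.
Amelia holds 83% of Arbor, so Amelia controls Arbor.
Amelia holds 77% of Kestrel, so Amelia controls Kestrel.
Amelia holds 100% of Greywick, so Amelia controls Greywick.
Kestrel holds 78% of Basalt, so Amelia controls Basalt.
No other company's threshold is met.

Arbor Industries Sarl, Basalt Industries Ltd, Greywick Sarl, Kestrel Estates Sdn Bhd, Sable Pharma BV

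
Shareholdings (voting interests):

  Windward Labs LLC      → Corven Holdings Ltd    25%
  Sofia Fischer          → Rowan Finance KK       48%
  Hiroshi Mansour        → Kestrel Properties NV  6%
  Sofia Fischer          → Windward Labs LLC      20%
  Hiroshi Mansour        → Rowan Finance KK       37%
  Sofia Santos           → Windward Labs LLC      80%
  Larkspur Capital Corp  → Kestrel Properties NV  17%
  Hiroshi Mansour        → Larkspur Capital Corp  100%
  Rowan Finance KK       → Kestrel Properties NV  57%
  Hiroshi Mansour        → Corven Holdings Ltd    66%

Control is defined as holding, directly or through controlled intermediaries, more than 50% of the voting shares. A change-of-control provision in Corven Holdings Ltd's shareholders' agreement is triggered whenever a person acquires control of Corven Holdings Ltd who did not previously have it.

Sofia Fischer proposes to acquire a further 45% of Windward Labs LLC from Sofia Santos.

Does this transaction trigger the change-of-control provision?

The purchase adds only to Sofia Fischer's holdings (Sofia Santos's stake shrinks), so Sofia Fischer is the only person who could newly come to control Corven.
Sofia Fischer's largest direct stake is 48% in Rowan, which does not meet the threshold, so Sofia Fischer controls no company.
Neither Sofia Fischer nor any entity Sofia Fischer controls holds any voting interest in Corven.
So before the transaction, Sofia Fischer does not control Corven.
After the purchase, Sofia Fischer's direct stake in Windward rises to 20% + 45% = 65%, and Sofia Santos's stake falls to 35%.
Sofia Fischer holds 65% of Windward, so Sofia Fischer controls Windward.
After the transaction, Sofia Fischer's side holds 25% of Corven, not > 50%, so Sofia Fischer still does not control Corven.
No new person acquires control, so the clause is not triggered.

No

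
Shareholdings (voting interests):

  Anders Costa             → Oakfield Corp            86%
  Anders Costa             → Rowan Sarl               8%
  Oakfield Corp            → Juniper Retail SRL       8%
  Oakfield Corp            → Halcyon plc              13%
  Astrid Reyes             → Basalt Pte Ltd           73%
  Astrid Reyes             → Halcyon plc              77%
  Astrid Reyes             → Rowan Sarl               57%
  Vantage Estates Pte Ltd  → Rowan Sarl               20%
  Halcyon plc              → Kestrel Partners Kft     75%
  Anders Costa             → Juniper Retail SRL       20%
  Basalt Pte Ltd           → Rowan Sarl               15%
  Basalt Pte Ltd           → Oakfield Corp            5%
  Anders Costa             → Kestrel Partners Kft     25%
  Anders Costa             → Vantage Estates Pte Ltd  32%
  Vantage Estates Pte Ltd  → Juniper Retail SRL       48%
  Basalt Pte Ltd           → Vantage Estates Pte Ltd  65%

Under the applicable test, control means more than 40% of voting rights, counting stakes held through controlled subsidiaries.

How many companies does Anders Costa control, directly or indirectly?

1

Anders holds 86% of Oakfield, so Anders controls Oakfield.
No other company's threshold is met.
Anders controls 1 company.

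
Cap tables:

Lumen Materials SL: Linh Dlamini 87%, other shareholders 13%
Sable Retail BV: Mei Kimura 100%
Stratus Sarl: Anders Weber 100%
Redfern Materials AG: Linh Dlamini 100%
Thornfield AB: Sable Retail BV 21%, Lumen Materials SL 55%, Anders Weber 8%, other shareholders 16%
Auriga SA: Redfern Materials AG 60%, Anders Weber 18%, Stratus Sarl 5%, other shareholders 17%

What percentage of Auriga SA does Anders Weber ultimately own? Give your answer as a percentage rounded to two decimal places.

23.00%

Anders reaches Auriga along 2 paths.
Direct stake: 18% = 18%.
Via Stratus: 100% × 5% = 5%.
Total: 18% + 5% = 23%.
Rounded: 23.00%.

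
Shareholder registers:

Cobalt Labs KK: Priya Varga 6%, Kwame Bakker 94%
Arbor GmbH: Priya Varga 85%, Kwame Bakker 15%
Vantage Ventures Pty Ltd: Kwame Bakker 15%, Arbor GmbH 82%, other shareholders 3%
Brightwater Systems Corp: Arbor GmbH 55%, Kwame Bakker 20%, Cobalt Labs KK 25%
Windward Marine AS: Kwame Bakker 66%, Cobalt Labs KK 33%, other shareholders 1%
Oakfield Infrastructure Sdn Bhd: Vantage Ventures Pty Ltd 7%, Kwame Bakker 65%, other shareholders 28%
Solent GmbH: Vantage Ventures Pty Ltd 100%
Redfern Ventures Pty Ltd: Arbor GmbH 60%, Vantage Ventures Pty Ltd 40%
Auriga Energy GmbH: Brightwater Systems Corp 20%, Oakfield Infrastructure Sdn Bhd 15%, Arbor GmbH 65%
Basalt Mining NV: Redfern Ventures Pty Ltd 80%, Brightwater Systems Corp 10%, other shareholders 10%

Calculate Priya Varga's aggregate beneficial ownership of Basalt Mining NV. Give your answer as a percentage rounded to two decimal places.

67.93%

Priya reaches Basalt along 4 paths.
Via Arbor → Redfern: 85% × 60% × 80% = 40.8%.
Via Arbor → Vantage → Redfern: 85% × 82% × 40% × 80% = 22.304%.
Via Arbor → Brightwater: 85% × 55% × 10% = 4.675%.
Via Cobalt → Brightwater: 6% × 25% × 10% = 0.15%.
Total: 40.8% + 22.304% + 4.675% + 0.15% = 67.929%.
Rounded: 67.93%.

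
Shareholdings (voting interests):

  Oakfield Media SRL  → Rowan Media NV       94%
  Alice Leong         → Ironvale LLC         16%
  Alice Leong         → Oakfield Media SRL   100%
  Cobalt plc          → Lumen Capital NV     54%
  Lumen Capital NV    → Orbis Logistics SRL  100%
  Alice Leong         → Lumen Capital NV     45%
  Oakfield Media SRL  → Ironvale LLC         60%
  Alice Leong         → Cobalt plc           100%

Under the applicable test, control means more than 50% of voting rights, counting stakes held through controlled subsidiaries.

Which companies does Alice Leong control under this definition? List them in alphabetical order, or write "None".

Cobalt plc, Ironvale LLC, Lumen Capital NV, Oakfield Media SRL, Orbis Logistics SRL, Rowan Media NV

Alice holds 100% of Oakfield, so Alice controls Oakfield.
Alice holds 100% of Cobalt, so Alice controls Cobalt.
Alice and Cobalt together hold 45% + 54% = 99% of Lumen, so Alice controls Lumen.
Oakfield and Alice together hold 60% + 16% = 76% of Ironvale, so Alice controls Ironvale.
Oakfield holds 94% of Rowan, so Alice controls Rowan.
Lumen holds 100% of Orbis, so Alice controls Orbis.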